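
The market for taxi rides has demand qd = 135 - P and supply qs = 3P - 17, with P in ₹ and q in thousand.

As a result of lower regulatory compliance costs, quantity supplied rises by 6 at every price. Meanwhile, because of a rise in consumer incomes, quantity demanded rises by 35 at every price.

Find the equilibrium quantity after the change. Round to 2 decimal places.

124.75

Before the shock: 135 - P = 3P - 17 ⇒ 152 = 4P ⇒ P = 38, q = 97.
The new curves are qd = 170 - P (demand) and qs = 3P - 11 (supply).
Clearing the new market: 170 - P = 3P - 11, so P = 45.25 and q = 124.75.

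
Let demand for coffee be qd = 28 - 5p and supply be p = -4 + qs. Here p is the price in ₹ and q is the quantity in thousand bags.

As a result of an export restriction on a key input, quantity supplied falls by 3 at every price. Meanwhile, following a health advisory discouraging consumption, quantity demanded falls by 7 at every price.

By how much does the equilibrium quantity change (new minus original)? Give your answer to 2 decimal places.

-3.67

Initially, 28 - 5p = p + 4, so 24 = 6p and p = 4, q = 8.
The shock moves the curves to qd = 21 - 5p and qs = p + 1.
Setting them equal: 21 - 5p = p + 1 → 20 = 6p, so p = 10/3 ≈ 3.3333 and q = 13/3 ≈ 4.3333.
Δq = 4.3333 − 8 = -3.67.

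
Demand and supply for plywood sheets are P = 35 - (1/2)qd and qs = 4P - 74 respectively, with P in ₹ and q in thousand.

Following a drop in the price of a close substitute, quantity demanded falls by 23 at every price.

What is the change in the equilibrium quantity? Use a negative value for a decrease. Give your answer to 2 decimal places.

Solve the original market: 70 - 2P = 4P - 74, hence P = 24 and q = 22.
After the shift, demand is qd = 47 - 2P and supply is qs = 4P - 74.
Equate the new curves: 47 - 2P = 4P - 74, giving 121 = 6P, P = 121/6 ≈ 20.1667, q = 20/3 ≈ 6.6667.
Δq = 6.6667 − 22 = -15.33.

-15.33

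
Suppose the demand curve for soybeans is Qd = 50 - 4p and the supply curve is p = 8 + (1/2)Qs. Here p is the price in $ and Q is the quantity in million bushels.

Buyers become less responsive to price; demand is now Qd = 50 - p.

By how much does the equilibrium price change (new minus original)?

+11

Original equilibrium: 50 - 4p = 2p - 16 gives 66 = 6p, so p = 11 and Q = 6.
With the change applied: demand Qd = 50 - p, supply Qs = 2p - 16.
Clearing the new market: 50 - p = 2p - 16, so p = 22 and Q = 28.
Δp = 22 − 11 = +11.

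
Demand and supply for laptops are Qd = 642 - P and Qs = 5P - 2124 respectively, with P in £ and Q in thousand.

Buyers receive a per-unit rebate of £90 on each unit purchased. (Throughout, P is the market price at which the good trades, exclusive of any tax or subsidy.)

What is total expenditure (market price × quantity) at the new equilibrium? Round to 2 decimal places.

121856.00

Before the shock: 642 - P = 5P - 2124 ⇒ 2766 = 6P ⇒ P = 461, Q = 181.
Since buyers' out-of-pocket price is the market price minus the rebate, the effective demand curve becomes Qd = 732 - P.
Clearing the new market: 732 - P = 5P - 2124, so P = 476 and Q = 256.
New expenditure = 476 × 256 = 121856.00.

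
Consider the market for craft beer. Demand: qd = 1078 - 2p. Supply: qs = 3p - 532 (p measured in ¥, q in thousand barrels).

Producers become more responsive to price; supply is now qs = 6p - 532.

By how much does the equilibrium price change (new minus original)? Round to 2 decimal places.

-120.75

Before the shock: 1078 - 2p = 3p - 532 ⇒ 1610 = 5p ⇒ p = 322, q = 434.
After the shift, demand is qd = 1078 - 2p and supply is qs = 6p - 532.
Equate the new curves: 1078 - 2p = 6p - 532, giving 1610 = 8p, p = 201.25, q = 675.5.
Δp = 201.25 − 322 = -120.75.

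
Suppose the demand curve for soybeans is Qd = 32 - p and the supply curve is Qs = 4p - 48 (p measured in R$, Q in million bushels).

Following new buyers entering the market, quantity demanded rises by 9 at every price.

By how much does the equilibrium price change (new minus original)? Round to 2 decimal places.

Initially, 32 - p = 4p - 48, so 80 = 5p and p = 16, Q = 16.
The shock moves the curves to Qd = 41 - p and Qs = 4p - 48.
New equilibrium: 41 - p = 4p - 48 ⇒ 89 = 5p ⇒ p = 17.8, Q = 23.2.
Δp = 17.8 − 16 = +1.80.

+1.80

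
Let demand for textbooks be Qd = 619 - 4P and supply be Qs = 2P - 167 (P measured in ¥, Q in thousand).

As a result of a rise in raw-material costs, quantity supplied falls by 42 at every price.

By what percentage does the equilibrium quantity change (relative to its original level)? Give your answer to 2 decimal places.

Before the shock: 619 - 4P = 2P - 167 ⇒ 786 = 6P ⇒ P = 131, Q = 95.
With the change applied: demand Qd = 619 - 4P, supply Qs = 2P - 209.
Equate the new curves: 619 - 4P = 2P - 209, giving 828 = 6P, P = 138, Q = 67.
%ΔQ = (67 − 95) / 95 × 100 = -29.47%.

-29.47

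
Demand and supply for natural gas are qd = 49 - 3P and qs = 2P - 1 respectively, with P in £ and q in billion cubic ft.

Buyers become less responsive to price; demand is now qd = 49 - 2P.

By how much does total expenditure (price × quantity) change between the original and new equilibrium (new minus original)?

Before the shock: 49 - 3P = 2P - 1 ⇒ 50 = 5P ⇒ P = 10, q = 19.
After the shift, demand is qd = 49 - 2P and supply is qs = 2P - 1.
Clearing the new market: 49 - 2P = 2P - 1, so P = 12.5 and q = 24.
Expenditure moves from 10×19 = 190 to 12.5×24 = 300; change = +110.

+110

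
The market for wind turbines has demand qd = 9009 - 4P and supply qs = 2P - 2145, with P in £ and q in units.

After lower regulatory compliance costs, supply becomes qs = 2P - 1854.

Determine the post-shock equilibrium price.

Initially, 9009 - 4P = 2P - 2145, so 11154 = 6P and P = 1859, q = 1573.
The new curves are qd = 9009 - 4P (demand) and qs = 2P - 1854 (supply).
Setting them equal: 9009 - 4P = 2P - 1854 → 10863 = 6P, so P = 1810.5 and q = 1767.

1810.5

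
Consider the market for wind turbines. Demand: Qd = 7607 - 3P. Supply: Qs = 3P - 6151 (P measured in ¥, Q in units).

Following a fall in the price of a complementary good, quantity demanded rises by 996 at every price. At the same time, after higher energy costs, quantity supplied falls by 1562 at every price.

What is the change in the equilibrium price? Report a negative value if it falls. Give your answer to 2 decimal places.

+426.33

Before the shock: 7607 - 3P = 3P - 6151 ⇒ 13758 = 6P ⇒ P = 2293, Q = 728.
After the shift, demand is Qd = 8603 - 3P and supply is Qs = 3P - 7713.
Equate the new curves: 8603 - 3P = 3P - 7713, giving 16316 = 6P, P = 8158/3 ≈ 2719.3333, Q = 445.
ΔP = 2719.3333 − 2293 = +426.33.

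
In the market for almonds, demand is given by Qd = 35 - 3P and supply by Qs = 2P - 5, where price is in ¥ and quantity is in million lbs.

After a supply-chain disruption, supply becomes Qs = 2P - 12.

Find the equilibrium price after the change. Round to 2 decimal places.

Solve the original market: 35 - 3P = 2P - 5, hence P = 8 and Q = 11.
With the change applied: demand Qd = 35 - 3P, supply Qs = 2P - 12.
Clearing the new market: 35 - 3P = 2P - 12, so P = 9.4 and Q = 6.8.

9.40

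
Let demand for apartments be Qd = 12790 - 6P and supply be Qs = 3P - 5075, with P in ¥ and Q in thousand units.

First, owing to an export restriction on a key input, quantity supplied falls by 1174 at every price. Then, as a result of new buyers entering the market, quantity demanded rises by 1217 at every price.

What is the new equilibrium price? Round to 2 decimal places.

Initially, 12790 - 6P = 3P - 5075, so 17865 = 9P and P = 1985, Q = 880.
The shock moves the curves to Qd = 14007 - 6P and Qs = 3P - 6249.
Clearing the new market: 14007 - 6P = 3P - 6249, so P = 6752/3 ≈ 2250.6667 and Q = 503.

2250.67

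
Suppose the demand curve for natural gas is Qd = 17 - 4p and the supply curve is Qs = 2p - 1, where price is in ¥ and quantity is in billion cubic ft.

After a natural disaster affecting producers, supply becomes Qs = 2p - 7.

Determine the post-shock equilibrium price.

4

Before the shock: 17 - 4p = 2p - 1 ⇒ 18 = 6p ⇒ p = 3, Q = 5.
With the change applied: demand Qd = 17 - 4p, supply Qs = 2p - 7.
New equilibrium: 17 - 4p = 2p - 7 ⇒ 24 = 6p ⇒ p = 4, Q = 1.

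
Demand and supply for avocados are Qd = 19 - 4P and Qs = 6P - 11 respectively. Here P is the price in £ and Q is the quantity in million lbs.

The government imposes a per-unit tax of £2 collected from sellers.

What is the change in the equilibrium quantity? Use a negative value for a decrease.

Before the shock: 19 - 4P = 6P - 11 ⇒ 30 = 10P ⇒ P = 3, Q = 7.
Since sellers keep the price net of the tax, the effective supply curve becomes Qs = 6P - 23.
Equate the new curves: 19 - 4P = 6P - 23, giving 42 = 10P, P = 4.2, Q = 2.2.
ΔQ = 2.2 − 7 = -4.8.

-4.8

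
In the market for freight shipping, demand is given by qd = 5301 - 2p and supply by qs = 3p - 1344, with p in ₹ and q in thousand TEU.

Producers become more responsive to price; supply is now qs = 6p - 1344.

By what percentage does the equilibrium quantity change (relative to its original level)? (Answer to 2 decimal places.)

Original equilibrium: 5301 - 2p = 3p - 1344 gives 6645 = 5p, so p = 1329 and q = 2643.
With the change applied: demand qd = 5301 - 2p, supply qs = 6p - 1344.
Equate the new curves: 5301 - 2p = 6p - 1344, giving 6645 = 8p, p = 830.625, q = 3639.75.
%Δq = (3639.75 − 2643) / 2643 × 100 = +37.71%.

+37.71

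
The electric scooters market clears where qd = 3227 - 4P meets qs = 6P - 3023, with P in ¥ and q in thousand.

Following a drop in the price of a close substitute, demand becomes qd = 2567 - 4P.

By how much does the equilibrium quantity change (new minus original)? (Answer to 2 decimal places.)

Initially, 3227 - 4P = 6P - 3023, so 6250 = 10P and P = 625, q = 727.
The new curves are qd = 2567 - 4P (demand) and qs = 6P - 3023 (supply).
Clearing the new market: 2567 - 4P = 6P - 3023, so P = 559 and q = 331.
Δq = 331 − 727 = -396.00.

-396.00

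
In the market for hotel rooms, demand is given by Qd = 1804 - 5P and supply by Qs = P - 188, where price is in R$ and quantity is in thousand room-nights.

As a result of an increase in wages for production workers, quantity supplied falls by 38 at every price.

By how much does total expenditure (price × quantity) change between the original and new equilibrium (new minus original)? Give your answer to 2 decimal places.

-9801.89

Initially, 1804 - 5P = P - 188, so 1992 = 6P and P = 332, Q = 144.
After the shift, demand is Qd = 1804 - 5P and supply is Qs = P - 226.
Clearing the new market: 1804 - 5P = P - 226, so P = 1015/3 ≈ 338.3333 and Q = 337/3 ≈ 112.3333.
Expenditure moves from 332×144 = 47808 to 338.3333×112.3333 = 38006.1111; change = -9801.89.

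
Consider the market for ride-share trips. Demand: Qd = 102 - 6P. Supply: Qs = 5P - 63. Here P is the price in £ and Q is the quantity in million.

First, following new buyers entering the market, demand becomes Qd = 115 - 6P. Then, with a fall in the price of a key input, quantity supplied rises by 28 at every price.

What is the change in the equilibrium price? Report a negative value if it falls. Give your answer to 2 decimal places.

Original equilibrium: 102 - 6P = 5P - 63 gives 165 = 11P, so P = 15 and Q = 12.
The new curves are Qd = 115 - 6P (demand) and Qs = 5P - 35 (supply).
Setting them equal: 115 - 6P = 5P - 35 → 150 = 11P, so P = 150/11 ≈ 13.6364 and Q = 365/11 ≈ 33.1818.
ΔP = 13.6364 − 15 = -1.36.

-1.36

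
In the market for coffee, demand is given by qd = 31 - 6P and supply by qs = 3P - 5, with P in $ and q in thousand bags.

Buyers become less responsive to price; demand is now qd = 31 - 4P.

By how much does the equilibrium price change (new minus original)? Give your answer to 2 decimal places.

+1.14

Before the shock: 31 - 6P = 3P - 5 ⇒ 36 = 9P ⇒ P = 4, q = 7.
After the shift, demand is qd = 31 - 4P and supply is qs = 3P - 5.
Equate the new curves: 31 - 4P = 3P - 5, giving 36 = 7P, P = 36/7 ≈ 5.1429, q = 73/7 ≈ 10.4286.
ΔP = 5.1429 − 4 = +1.14.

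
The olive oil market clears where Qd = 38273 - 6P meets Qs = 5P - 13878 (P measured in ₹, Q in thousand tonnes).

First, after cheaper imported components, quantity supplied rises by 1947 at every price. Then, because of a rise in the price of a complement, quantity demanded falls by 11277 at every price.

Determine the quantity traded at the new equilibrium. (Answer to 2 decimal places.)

Before the shock: 38273 - 6P = 5P - 13878 ⇒ 52151 = 11P ⇒ P = 4741, Q = 9827.
After the shift, demand is Qd = 26996 - 6P and supply is Qs = 5P - 11931.
Clearing the new market: 26996 - 6P = 5P - 11931, so P = 38927/11 ≈ 3538.8182 and Q = 63394/11 ≈ 5763.0909.

5763.09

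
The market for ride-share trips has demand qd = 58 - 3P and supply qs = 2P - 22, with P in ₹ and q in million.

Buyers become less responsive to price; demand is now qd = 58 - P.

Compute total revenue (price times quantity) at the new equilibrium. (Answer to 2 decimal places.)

Solve the original market: 58 - 3P = 2P - 22, hence P = 16 and q = 10.
The shock moves the curves to qd = 58 - P and qs = 2P - 22.
Equate the new curves: 58 - P = 2P - 22, giving 80 = 3P, P = 80/3 ≈ 26.6667, q = 94/3 ≈ 31.3333.
New expenditure = 26.6667 × 31.3333 = 835.56.

835.56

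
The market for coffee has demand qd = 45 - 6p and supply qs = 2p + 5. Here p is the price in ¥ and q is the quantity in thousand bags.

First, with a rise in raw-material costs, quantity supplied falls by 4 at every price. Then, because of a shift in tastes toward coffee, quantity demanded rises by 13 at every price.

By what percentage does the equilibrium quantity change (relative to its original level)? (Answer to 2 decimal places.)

+1.67

Original equilibrium: 45 - 6p = 2p + 5 gives 40 = 8p, so p = 5 and q = 15.
With the change applied: demand qd = 58 - 6p, supply qs = 2p + 1.
Setting them equal: 58 - 6p = 2p + 1 → 57 = 8p, so p = 7.125 and q = 15.25.
%Δq = (15.25 − 15) / 15 × 100 = +1.67%.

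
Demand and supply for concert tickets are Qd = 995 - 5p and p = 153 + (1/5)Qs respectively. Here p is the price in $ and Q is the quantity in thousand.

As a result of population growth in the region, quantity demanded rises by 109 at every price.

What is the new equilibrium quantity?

Solve the original market: 995 - 5p = 5p - 765, hence p = 176 and Q = 115.
After the shift, demand is Qd = 1104 - 5p and supply is Qs = 5p - 765.
Clearing the new market: 1104 - 5p = 5p - 765, so p = 186.9 and Q = 169.5.

169.5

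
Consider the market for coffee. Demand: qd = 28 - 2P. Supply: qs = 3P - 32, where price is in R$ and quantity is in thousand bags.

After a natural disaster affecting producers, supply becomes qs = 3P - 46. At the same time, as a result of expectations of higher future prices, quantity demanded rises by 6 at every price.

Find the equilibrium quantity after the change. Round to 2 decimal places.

2.00

Before the shock: 28 - 2P = 3P - 32 ⇒ 60 = 5P ⇒ P = 12, q = 4.
The shock moves the curves to qd = 34 - 2P and qs = 3P - 46.
Setting them equal: 34 - 2P = 3P - 46 → 80 = 5P, so P = 16 and q = 2.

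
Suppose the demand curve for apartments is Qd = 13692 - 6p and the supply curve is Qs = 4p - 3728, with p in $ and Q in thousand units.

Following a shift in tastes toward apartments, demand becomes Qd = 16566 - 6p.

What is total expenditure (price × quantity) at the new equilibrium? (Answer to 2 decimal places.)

8908254.24

Original equilibrium: 13692 - 6p = 4p - 3728 gives 17420 = 10p, so p = 1742 and Q = 3240.
The new curves are Qd = 16566 - 6p (demand) and Qs = 4p - 3728 (supply).
Setting them equal: 16566 - 6p = 4p - 3728 → 20294 = 10p, so p = 2029.4 and Q = 4389.6.
New expenditure = 2029.4 × 4389.6 = 8908254.24.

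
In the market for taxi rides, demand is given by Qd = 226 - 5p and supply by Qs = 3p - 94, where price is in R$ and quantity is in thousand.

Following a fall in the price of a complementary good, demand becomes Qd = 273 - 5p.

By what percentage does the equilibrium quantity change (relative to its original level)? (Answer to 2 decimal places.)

+67.79

Solve the original market: 226 - 5p = 3p - 94, hence p = 40 and Q = 26.
The shock moves the curves to Qd = 273 - 5p and Qs = 3p - 94.
Equate the new curves: 273 - 5p = 3p - 94, giving 367 = 8p, p = 45.875, Q = 43.625.
%ΔQ = (43.625 − 26) / 26 × 100 = +67.79%.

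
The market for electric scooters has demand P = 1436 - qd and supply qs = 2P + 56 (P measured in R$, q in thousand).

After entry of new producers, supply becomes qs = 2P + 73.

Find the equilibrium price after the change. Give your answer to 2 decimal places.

454.33

Initially, 1436 - P = 2P + 56, so 1380 = 3P and P = 460, q = 976.
After the shift, demand is qd = 1436 - P and supply is qs = 2P + 73.
Clearing the new market: 1436 - P = 2P + 73, so P = 1363/3 ≈ 454.3333 and q = 2945/3 ≈ 981.6667.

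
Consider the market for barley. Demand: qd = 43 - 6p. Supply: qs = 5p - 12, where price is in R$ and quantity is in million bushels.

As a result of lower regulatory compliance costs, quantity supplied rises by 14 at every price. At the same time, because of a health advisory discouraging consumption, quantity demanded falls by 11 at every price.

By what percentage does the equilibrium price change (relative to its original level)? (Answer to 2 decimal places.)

-45.45

Before the shock: 43 - 6p = 5p - 12 ⇒ 55 = 11p ⇒ p = 5, q = 13.
After the shift, demand is qd = 32 - 6p and supply is qs = 5p + 2.
Equate the new curves: 32 - 6p = 5p + 2, giving 30 = 11p, p = 30/11 ≈ 2.7273, q = 172/11 ≈ 15.6364.
%Δp = (2.7273 − 5) / 5 × 100 = -45.45%.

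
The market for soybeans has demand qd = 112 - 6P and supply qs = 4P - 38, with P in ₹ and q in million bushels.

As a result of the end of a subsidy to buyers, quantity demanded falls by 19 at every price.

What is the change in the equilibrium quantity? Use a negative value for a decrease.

-7.6

Initially, 112 - 6P = 4P - 38, so 150 = 10P and P = 15, q = 22.
With the change applied: demand qd = 93 - 6P, supply qs = 4P - 38.
Setting them equal: 93 - 6P = 4P - 38 → 131 = 10P, so P = 13.1 and q = 14.4.
Δq = 14.4 − 22 = -7.6.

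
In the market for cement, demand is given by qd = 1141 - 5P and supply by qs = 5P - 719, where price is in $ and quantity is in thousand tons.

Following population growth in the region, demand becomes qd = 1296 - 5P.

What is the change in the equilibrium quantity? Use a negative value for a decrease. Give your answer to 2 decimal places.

+77.50

Before the shock: 1141 - 5P = 5P - 719 ⇒ 1860 = 10P ⇒ P = 186, q = 211.
The new curves are qd = 1296 - 5P (demand) and qs = 5P - 719 (supply).
Equate the new curves: 1296 - 5P = 5P - 719, giving 2015 = 10P, P = 201.5, q = 288.5.
Δq = 288.5 − 211 = +77.50.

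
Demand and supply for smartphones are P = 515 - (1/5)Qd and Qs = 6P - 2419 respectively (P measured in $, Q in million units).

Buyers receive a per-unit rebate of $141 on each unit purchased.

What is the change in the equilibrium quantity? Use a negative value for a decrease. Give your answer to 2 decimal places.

+384.55

Initially, 2575 - 5P = 6P - 2419, so 4994 = 11P and P = 454, Q = 305.
Since buyers' out-of-pocket price is the market price minus the rebate, the effective demand curve becomes Qd = 3280 - 5P.
Equate the new curves: 3280 - 5P = 6P - 2419, giving 5699 = 11P, P = 5699/11 ≈ 518.0909, Q = 7585/11 ≈ 689.5455.
ΔQ = 689.5455 − 305 = +384.55.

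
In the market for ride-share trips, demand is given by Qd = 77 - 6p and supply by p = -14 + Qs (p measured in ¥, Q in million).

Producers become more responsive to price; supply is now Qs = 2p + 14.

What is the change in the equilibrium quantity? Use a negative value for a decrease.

Solve the original market: 77 - 6p = p + 14, hence p = 9 and Q = 23.
The shock moves the curves to Qd = 77 - 6p and Qs = 2p + 14.
Equate the new curves: 77 - 6p = 2p + 14, giving 63 = 8p, p = 7.875, Q = 29.75.
ΔQ = 29.75 − 23 = +6.75.

+6.75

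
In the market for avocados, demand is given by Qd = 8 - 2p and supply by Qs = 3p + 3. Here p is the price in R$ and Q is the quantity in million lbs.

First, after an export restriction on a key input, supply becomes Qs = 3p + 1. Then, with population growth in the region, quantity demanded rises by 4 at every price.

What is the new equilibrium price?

2.2

Before the shock: 8 - 2p = 3p + 3 ⇒ 5 = 5p ⇒ p = 1, Q = 6.
The new curves are Qd = 12 - 2p (demand) and Qs = 3p + 1 (supply).
New equilibrium: 12 - 2p = 3p + 1 ⇒ 11 = 5p ⇒ p = 2.2, Q = 7.6.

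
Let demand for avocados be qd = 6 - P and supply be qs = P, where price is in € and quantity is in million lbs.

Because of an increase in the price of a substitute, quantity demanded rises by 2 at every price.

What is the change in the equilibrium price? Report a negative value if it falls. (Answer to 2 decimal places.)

+1.00

Before the shock: 6 - P = P ⇒ 6 = 2P ⇒ P = 3, q = 3.
After the shift, demand is qd = 8 - P and supply is qs = P.
Clearing the new market: 8 - P = P, so P = 4 and q = 4.
ΔP = 4 − 3 = +1.00.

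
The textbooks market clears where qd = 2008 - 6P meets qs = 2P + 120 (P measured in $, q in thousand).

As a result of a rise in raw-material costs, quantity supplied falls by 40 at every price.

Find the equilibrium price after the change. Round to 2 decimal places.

Before the shock: 2008 - 6P = 2P + 120 ⇒ 1888 = 8P ⇒ P = 236, q = 592.
The new curves are qd = 2008 - 6P (demand) and qs = 2P + 80 (supply).
Setting them equal: 2008 - 6P = 2P + 80 → 1928 = 8P, so P = 241 and q = 562.

241.00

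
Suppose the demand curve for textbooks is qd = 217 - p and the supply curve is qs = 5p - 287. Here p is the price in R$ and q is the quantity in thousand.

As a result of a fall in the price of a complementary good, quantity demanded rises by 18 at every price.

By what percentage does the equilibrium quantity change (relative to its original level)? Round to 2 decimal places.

+11.28

Before the shock: 217 - p = 5p - 287 ⇒ 504 = 6p ⇒ p = 84, q = 133.
The shock moves the curves to qd = 235 - p and qs = 5p - 287.
New equilibrium: 235 - p = 5p - 287 ⇒ 522 = 6p ⇒ p = 87, q = 148.
%Δq = (148 − 133) / 133 × 100 = +11.28%.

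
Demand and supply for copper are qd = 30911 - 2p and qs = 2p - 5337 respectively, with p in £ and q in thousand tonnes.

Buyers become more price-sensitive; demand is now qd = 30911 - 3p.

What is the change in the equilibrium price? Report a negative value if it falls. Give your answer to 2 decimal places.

Original equilibrium: 30911 - 2p = 2p - 5337 gives 36248 = 4p, so p = 9062 and q = 12787.
The new curves are qd = 30911 - 3p (demand) and qs = 2p - 5337 (supply).
Clearing the new market: 30911 - 3p = 2p - 5337, so p = 7249.6 and q = 9162.2.
Δp = 7249.6 − 9062 = -1812.40.

-1812.40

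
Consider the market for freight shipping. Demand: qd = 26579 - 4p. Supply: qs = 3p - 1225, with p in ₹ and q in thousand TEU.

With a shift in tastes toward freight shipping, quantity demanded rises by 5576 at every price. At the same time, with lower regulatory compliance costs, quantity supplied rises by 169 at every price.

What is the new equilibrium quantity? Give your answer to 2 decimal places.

Solve the original market: 26579 - 4p = 3p - 1225, hence p = 3972 and q = 10691.
The new curves are qd = 32155 - 4p (demand) and qs = 3p - 1056 (supply).
Equate the new curves: 32155 - 4p = 3p - 1056, giving 33211 = 7p, p = 33211/7 ≈ 4744.4286, q = 92241/7 ≈ 13177.2857.

13177.29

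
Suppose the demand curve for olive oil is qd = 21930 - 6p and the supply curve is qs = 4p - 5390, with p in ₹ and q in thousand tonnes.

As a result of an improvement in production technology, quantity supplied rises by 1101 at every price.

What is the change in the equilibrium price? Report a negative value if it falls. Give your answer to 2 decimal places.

-110.10

Before the shock: 21930 - 6p = 4p - 5390 ⇒ 27320 = 10p ⇒ p = 2732, q = 5538.
The shock moves the curves to qd = 21930 - 6p and qs = 4p - 4289.
Setting them equal: 21930 - 6p = 4p - 4289 → 26219 = 10p, so p = 2621.9 and q = 6198.6.
Δp = 2621.9 − 2732 = -110.10.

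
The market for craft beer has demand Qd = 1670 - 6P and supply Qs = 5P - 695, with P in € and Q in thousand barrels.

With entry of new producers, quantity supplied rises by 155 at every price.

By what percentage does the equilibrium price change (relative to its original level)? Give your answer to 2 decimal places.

-6.55

Initially, 1670 - 6P = 5P - 695, so 2365 = 11P and P = 215, Q = 380.
The shock moves the curves to Qd = 1670 - 6P and Qs = 5P - 540.
Equate the new curves: 1670 - 6P = 5P - 540, giving 2210 = 11P, P = 2210/11 ≈ 200.9091, Q = 5110/11 ≈ 464.5455.
%ΔP = (200.9091 − 215) / 215 × 100 = -6.55%.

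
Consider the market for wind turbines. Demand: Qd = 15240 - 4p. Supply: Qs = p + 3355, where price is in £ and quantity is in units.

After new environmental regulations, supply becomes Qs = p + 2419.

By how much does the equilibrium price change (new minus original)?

+187.2

Original equilibrium: 15240 - 4p = p + 3355 gives 11885 = 5p, so p = 2377 and Q = 5732.
The shock moves the curves to Qd = 15240 - 4p and Qs = p + 2419.
Setting them equal: 15240 - 4p = p + 2419 → 12821 = 5p, so p = 2564.2 and Q = 4983.2.
Δp = 2564.2 − 2377 = +187.2.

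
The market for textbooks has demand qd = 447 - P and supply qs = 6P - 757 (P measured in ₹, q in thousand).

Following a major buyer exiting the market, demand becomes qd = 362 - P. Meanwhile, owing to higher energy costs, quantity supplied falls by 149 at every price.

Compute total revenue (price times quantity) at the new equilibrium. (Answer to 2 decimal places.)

Initially, 447 - P = 6P - 757, so 1204 = 7P and P = 172, q = 275.
The shock moves the curves to qd = 362 - P and qs = 6P - 906.
New equilibrium: 362 - P = 6P - 906 ⇒ 1268 = 7P ⇒ P = 1268/7 ≈ 181.1429, q = 1266/7 ≈ 180.8571.
New expenditure = 181.1429 × 180.8571 = 32760.98.

32760.98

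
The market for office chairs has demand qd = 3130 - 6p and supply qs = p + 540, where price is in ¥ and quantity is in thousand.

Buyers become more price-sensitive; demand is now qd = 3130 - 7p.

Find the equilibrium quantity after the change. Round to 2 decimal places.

Initially, 3130 - 6p = p + 540, so 2590 = 7p and p = 370, q = 910.
With the change applied: demand qd = 3130 - 7p, supply qs = p + 540.
Equate the new curves: 3130 - 7p = p + 540, giving 2590 = 8p, p = 323.75, q = 863.75.

863.75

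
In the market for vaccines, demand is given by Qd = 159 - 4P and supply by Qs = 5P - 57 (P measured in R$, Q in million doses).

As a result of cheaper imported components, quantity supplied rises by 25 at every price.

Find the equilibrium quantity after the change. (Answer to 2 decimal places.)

Initially, 159 - 4P = 5P - 57, so 216 = 9P and P = 24, Q = 63.
The shock moves the curves to Qd = 159 - 4P and Qs = 5P - 32.
Equate the new curves: 159 - 4P = 5P - 32, giving 191 = 9P, P = 191/9 ≈ 21.2222, Q = 667/9 ≈ 74.1111.

74.11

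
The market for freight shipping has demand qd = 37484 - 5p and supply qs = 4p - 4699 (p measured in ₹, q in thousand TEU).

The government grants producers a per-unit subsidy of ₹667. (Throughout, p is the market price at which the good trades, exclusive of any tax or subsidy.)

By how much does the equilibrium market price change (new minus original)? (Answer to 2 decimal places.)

Solve the original market: 37484 - 5p = 4p - 4699, hence p = 4687 and q = 14049.
Since sellers receive the price plus the subsidy, the effective supply curve becomes qs = 4p - 2031.
New equilibrium: 37484 - 5p = 4p - 2031 ⇒ 39515 = 9p ⇒ p = 39515/9 ≈ 4390.5556, q = 139781/9 ≈ 15531.2222.
Δp = 4390.5556 − 4687 = -296.44.

-296.44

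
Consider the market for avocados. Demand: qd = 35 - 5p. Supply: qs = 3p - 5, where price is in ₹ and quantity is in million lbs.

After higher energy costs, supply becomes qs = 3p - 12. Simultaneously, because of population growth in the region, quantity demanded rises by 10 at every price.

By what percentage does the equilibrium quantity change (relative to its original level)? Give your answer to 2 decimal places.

Solve the original market: 35 - 5p = 3p - 5, hence p = 5 and q = 10.
With the change applied: demand qd = 45 - 5p, supply qs = 3p - 12.
Clearing the new market: 45 - 5p = 3p - 12, so p = 7.125 and q = 9.375.
%Δq = (9.375 − 10) / 10 × 100 = -6.25%.

-6.25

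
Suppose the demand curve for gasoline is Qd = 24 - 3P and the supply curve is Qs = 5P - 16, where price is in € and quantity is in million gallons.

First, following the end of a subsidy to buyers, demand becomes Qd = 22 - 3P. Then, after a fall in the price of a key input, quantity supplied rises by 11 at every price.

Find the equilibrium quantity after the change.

Original equilibrium: 24 - 3P = 5P - 16 gives 40 = 8P, so P = 5 and Q = 9.
The new curves are Qd = 22 - 3P (demand) and Qs = 5P - 5 (supply).
New equilibrium: 22 - 3P = 5P - 5 ⇒ 27 = 8P ⇒ P = 3.375, Q = 11.875.

11.875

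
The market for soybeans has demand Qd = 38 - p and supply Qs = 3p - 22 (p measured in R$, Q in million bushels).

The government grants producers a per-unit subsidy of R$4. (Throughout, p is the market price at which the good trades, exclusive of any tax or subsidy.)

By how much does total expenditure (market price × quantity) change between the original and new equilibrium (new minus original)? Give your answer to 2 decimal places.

Solve the original market: 38 - p = 3p - 22, hence p = 15 and Q = 23.
Since sellers receive the price plus the subsidy, the effective supply curve becomes Qs = 3p - 10.
Setting them equal: 38 - p = 3p - 10 → 48 = 4p, so p = 12 and Q = 26.
Expenditure moves from 15×23 = 345 to 12×26 = 312; change = -33.00.

-33.00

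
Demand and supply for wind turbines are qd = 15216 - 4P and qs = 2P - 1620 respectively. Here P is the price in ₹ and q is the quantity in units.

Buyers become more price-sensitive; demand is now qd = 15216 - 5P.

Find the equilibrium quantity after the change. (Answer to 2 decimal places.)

3190.29

Original equilibrium: 15216 - 4P = 2P - 1620 gives 16836 = 6P, so P = 2806 and q = 3992.
The new curves are qd = 15216 - 5P (demand) and qs = 2P - 1620 (supply).
New equilibrium: 15216 - 5P = 2P - 1620 ⇒ 16836 = 7P ⇒ P = 16836/7 ≈ 2405.1429, q = 22332/7 ≈ 3190.2857.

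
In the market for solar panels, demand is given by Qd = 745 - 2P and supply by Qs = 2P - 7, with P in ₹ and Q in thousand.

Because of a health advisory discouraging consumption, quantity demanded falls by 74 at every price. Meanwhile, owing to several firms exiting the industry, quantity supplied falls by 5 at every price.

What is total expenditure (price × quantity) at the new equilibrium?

Solve the original market: 745 - 2P = 2P - 7, hence P = 188 and Q = 369.
With the change applied: demand Qd = 671 - 2P, supply Qs = 2P - 12.
Setting them equal: 671 - 2P = 2P - 12 → 683 = 4P, so P = 170.75 and Q = 329.5.
New expenditure = 170.75 × 329.5 = 56262.125.

56262.125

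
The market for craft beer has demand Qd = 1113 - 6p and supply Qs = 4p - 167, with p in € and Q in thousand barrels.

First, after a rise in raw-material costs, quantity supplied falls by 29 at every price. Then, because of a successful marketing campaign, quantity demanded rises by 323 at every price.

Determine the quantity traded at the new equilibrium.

Initially, 1113 - 6p = 4p - 167, so 1280 = 10p and p = 128, Q = 345.
The shock moves the curves to Qd = 1436 - 6p and Qs = 4p - 196.
New equilibrium: 1436 - 6p = 4p - 196 ⇒ 1632 = 10p ⇒ p = 163.2, Q = 456.8.

456.8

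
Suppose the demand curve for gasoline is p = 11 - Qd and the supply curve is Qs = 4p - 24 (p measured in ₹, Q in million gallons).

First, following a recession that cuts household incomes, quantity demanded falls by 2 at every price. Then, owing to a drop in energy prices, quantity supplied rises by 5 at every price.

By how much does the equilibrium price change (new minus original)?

Before the shock: 11 - p = 4p - 24 ⇒ 35 = 5p ⇒ p = 7, Q = 4.
With the change applied: demand Qd = 9 - p, supply Qs = 4p - 19.
Equate the new curves: 9 - p = 4p - 19, giving 28 = 5p, p = 5.6, Q = 3.4.
Δp = 5.6 − 7 = -1.4.

-1.4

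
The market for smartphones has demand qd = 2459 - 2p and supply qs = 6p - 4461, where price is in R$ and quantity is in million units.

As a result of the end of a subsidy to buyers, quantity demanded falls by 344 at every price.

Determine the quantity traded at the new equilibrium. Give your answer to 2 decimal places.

Before the shock: 2459 - 2p = 6p - 4461 ⇒ 6920 = 8p ⇒ p = 865, q = 729.
With the change applied: demand qd = 2115 - 2p, supply qs = 6p - 4461.
Clearing the new market: 2115 - 2p = 6p - 4461, so p = 822 and q = 471.

471.00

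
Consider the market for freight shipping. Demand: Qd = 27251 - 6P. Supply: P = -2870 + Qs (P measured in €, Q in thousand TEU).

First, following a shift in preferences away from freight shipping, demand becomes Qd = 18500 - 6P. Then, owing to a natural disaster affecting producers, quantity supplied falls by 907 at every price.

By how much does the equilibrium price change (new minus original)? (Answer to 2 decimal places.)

-1120.57

Initially, 27251 - 6P = P + 2870, so 24381 = 7P and P = 3483, Q = 6353.
The new curves are Qd = 18500 - 6P (demand) and Qs = P + 1963 (supply).
Clearing the new market: 18500 - 6P = P + 1963, so P = 16537/7 ≈ 2362.4286 and Q = 30278/7 ≈ 4325.4286.
ΔP = 2362.4286 − 3483 = -1120.57.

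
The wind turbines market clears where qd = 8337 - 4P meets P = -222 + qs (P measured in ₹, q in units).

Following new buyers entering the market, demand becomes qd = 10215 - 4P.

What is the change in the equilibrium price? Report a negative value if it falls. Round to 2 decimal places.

Initially, 8337 - 4P = P + 222, so 8115 = 5P and P = 1623, q = 1845.
After the shift, demand is qd = 10215 - 4P and supply is qs = P + 222.
Equate the new curves: 10215 - 4P = P + 222, giving 9993 = 5P, P = 1998.6, q = 2220.6.
ΔP = 1998.6 − 1623 = +375.60.

+375.60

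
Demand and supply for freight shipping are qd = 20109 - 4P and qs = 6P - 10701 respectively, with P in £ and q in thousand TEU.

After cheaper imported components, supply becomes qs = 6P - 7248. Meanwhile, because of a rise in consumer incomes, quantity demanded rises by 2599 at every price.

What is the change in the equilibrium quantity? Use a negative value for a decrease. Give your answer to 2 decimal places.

Initially, 20109 - 4P = 6P - 10701, so 30810 = 10P and P = 3081, q = 7785.
The new curves are qd = 22708 - 4P (demand) and qs = 6P - 7248 (supply).
Equate the new curves: 22708 - 4P = 6P - 7248, giving 29956 = 10P, P = 2995.6, q = 10725.6.
Δq = 10725.6 − 7785 = +2940.60.

+2940.60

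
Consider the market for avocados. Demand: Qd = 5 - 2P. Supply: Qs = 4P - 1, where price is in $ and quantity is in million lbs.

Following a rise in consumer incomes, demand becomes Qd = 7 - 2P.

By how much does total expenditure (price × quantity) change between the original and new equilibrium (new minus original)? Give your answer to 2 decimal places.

+2.78

Original equilibrium: 5 - 2P = 4P - 1 gives 6 = 6P, so P = 1 and Q = 3.
After the shift, demand is Qd = 7 - 2P and supply is Qs = 4P - 1.
Clearing the new market: 7 - 2P = 4P - 1, so P = 4/3 ≈ 1.3333 and Q = 13/3 ≈ 4.3333.
Expenditure moves from 1×3 = 3 to 1.3333×4.3333 = 5.7778; change = +2.78.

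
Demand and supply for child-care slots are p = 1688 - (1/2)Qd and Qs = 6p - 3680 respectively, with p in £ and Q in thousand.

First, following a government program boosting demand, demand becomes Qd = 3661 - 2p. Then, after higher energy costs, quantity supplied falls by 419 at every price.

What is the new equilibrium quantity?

1721

Solve the original market: 3376 - 2p = 6p - 3680, hence p = 882 and Q = 1612.
The new curves are Qd = 3661 - 2p (demand) and Qs = 6p - 4099 (supply).
New equilibrium: 3661 - 2p = 6p - 4099 ⇒ 7760 = 8p ⇒ p = 970, Q = 1721.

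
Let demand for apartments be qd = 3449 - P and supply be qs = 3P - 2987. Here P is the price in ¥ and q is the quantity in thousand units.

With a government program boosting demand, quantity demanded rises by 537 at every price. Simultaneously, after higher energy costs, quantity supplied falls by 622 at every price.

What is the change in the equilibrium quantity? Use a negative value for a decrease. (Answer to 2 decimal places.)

+247.25

Solve the original market: 3449 - P = 3P - 2987, hence P = 1609 and q = 1840.
With the change applied: demand qd = 3986 - P, supply qs = 3P - 3609.
Setting them equal: 3986 - P = 3P - 3609 → 7595 = 4P, so P = 1898.75 and q = 2087.25.
Δq = 2087.25 − 1840 = +247.25.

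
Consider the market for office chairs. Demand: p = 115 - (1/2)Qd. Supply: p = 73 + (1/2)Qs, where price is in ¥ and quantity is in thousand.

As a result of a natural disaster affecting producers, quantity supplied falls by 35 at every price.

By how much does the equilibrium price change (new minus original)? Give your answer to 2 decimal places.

+8.75

Solve the original market: 230 - 2p = 2p - 146, hence p = 94 and Q = 42.
With the change applied: demand Qd = 230 - 2p, supply Qs = 2p - 181.
Setting them equal: 230 - 2p = 2p - 181 → 411 = 4p, so p = 102.75 and Q = 24.5.
Δp = 102.75 − 94 = +8.75.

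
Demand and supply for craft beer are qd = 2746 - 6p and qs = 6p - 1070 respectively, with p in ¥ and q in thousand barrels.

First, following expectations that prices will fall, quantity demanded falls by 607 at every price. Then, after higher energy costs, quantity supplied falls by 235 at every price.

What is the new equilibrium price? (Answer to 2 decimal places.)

287.00

Initially, 2746 - 6p = 6p - 1070, so 3816 = 12p and p = 318, q = 838.
With the change applied: demand qd = 2139 - 6p, supply qs = 6p - 1305.
Setting them equal: 2139 - 6p = 6p - 1305 → 3444 = 12p, so p = 287 and q = 417.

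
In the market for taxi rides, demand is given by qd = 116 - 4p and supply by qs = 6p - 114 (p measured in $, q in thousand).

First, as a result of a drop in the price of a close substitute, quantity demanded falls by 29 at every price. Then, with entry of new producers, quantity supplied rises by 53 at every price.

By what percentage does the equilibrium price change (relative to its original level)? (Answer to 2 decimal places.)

Initially, 116 - 4p = 6p - 114, so 230 = 10p and p = 23, q = 24.
The shock moves the curves to qd = 87 - 4p and qs = 6p - 61.
Equate the new curves: 87 - 4p = 6p - 61, giving 148 = 10p, p = 14.8, q = 27.8.
%Δp = (14.8 − 23) / 23 × 100 = -35.65%.

-35.65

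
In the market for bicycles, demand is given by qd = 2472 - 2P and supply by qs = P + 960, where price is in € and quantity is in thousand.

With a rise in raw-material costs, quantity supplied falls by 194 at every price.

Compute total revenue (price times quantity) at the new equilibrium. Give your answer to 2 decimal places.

758980.44

Original equilibrium: 2472 - 2P = P + 960 gives 1512 = 3P, so P = 504 and q = 1464.
The shock moves the curves to qd = 2472 - 2P and qs = P + 766.
Clearing the new market: 2472 - 2P = P + 766, so P = 1706/3 ≈ 568.6667 and q = 4004/3 ≈ 1334.6667.
New expenditure = 568.6667 × 1334.6667 = 758980.44.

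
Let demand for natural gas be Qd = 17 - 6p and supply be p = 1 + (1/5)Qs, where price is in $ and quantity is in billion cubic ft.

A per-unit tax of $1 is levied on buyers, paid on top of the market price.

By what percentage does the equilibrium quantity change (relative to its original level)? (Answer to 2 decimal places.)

Initially, 17 - 6p = 5p - 5, so 22 = 11p and p = 2, Q = 5.
Since buyers pay the price plus the tax, the effective demand curve becomes Qd = 11 - 6p.
Setting them equal: 11 - 6p = 5p - 5 → 16 = 11p, so p = 16/11 ≈ 1.4545 and Q = 25/11 ≈ 2.2727.
%ΔQ = (2.2727 − 5) / 5 × 100 = -54.55%.

-54.55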